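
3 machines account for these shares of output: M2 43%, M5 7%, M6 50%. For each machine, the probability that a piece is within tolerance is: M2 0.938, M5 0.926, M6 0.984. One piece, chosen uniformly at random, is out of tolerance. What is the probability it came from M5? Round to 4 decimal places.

Taking complements, P(oversize | each) = M2 0.062, M5 0.074, M6 0.016.
Compute prior × likelihood for every hypothesis:
  M2: 0.43 × 0.062 = 0.02666
  M5: 0.07 × 0.074 = 0.00518
  M6: 0.5 × 0.016 = 0.008
Total = 0.03984.
P(M5 | evidence) = 0.00518 / 0.03984 ≈ 0.1300.

0.1300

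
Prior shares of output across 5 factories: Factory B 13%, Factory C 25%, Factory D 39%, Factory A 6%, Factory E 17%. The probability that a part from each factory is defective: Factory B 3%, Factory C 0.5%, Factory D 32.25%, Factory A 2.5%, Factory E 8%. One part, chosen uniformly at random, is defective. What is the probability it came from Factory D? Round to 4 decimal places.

0.8613

Prior × likelihood for each hypothesis:
  Factory B: 0.13 × 0.03 = 0.0039
  Factory C: 0.25 × 0.005 = 0.00125
  Factory D: 0.39 × 0.3225 = 0.125775
  Factory A: 0.06 × 0.025 = 0.0015
  Factory E: 0.17 × 0.08 = 0.0136
Total = 0.146025.
P(Factory D | evidence) = 0.125775 / 0.146025 ≈ 0.8613.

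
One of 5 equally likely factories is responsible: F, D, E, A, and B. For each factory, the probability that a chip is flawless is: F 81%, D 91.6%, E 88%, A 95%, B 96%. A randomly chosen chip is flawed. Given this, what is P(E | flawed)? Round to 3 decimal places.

0.248

Taking complements, P(flawed | each) = F 0.19, D 0.084, E 0.12, A 0.05, B 0.04.
Since the prior is uniform, the posterior is proportional to the likelihood:
  F: 0.19
  D: 0.084
  E: 0.12
  A: 0.05
  B: 0.04
Normalizing constant = 0.484.
P(E | evidence) = 0.12 / 0.484 ≈ 0.248.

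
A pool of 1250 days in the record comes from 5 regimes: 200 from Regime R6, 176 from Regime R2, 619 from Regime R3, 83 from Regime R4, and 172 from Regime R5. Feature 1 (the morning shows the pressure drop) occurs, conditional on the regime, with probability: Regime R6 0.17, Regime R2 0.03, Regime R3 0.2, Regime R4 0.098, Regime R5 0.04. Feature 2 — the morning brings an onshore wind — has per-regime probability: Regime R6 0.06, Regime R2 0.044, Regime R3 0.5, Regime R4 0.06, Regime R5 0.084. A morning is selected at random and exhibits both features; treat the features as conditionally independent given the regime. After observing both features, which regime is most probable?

By Bayes' rule, posterior ∝ prior × likelihood:
  Regime R6: 0.16 × 0.17 × 0.06 = 0.001632
  Regime R2: 0.1408 × 0.03 × 0.044 = 0.000185856
  Regime R3: 0.4952 × 0.2 × 0.5 = 0.04952
  Regime R4: 0.0664 × 0.098 × 0.06 = 0.000390432
  Regime R5: 0.1376 × 0.04 × 0.084 = 0.000462336
Sum = 0.052190624.
Largest term belongs to Regime R3, so Regime R3 is most probable.

Regime R3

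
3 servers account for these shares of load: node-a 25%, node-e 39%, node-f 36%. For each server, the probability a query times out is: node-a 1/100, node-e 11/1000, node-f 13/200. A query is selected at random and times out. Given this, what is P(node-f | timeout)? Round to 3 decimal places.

0.775

Prior × likelihood for each hypothesis:
  node-a: 0.25 × 0.01 = 0.0025
  node-e: 0.39 × 0.011 = 0.00429
  node-f: 0.36 × 0.065 = 0.0234
Total = 0.03019.
P(node-f | evidence) = 0.0234 / 0.03019 ≈ 0.775.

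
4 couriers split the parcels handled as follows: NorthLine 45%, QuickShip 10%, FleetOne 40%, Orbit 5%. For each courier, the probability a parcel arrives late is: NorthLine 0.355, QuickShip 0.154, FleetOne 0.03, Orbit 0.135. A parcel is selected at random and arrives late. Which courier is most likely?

NorthLine

Unnormalized posteriors (prior × likelihood):
  NorthLine: 0.45 × 0.355 = 0.15975
  QuickShip: 0.1 × 0.154 = 0.0154
  FleetOne: 0.4 × 0.03 = 0.012
  Orbit: 0.05 × 0.135 = 0.00675
Sum = 0.1939.
Largest term belongs to NorthLine, so NorthLine is most probable.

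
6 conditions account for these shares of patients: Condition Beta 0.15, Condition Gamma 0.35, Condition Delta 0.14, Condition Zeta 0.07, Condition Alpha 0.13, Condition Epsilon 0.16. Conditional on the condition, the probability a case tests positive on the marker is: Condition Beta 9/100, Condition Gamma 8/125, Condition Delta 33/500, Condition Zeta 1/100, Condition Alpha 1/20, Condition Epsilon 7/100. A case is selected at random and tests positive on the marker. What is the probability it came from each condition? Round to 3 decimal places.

Condition Beta 0.212, Condition Gamma 0.353, Condition Delta 0.145, Condition Zeta 0.011, Condition Alpha 0.102, Condition Epsilon 0.176

Prior × likelihood for each hypothesis:
  Condition Beta: 0.15 × 0.09 = 0.0135
  Condition Gamma: 0.35 × 0.064 = 0.0224
  Condition Delta: 0.14 × 0.066 = 0.00924
  Condition Zeta: 0.07 × 0.01 = 0.0007
  Condition Alpha: 0.13 × 0.05 = 0.0065
  Condition Epsilon: 0.16 × 0.07 = 0.0112
Sum = 0.06354.
P(Condition Beta | marker-positive) = 0.0135/0.06354 ≈ 0.212
P(Condition Gamma | marker-positive) = 0.0224/0.06354 ≈ 0.353
P(Condition Delta | marker-positive) = 0.00924/0.06354 ≈ 0.145
P(Condition Zeta | marker-positive) = 0.0007/0.06354 ≈ 0.011
P(Condition Alpha | marker-positive) = 0.0065/0.06354 ≈ 0.102
P(Condition Epsilon | marker-positive) = 0.0112/0.06354 ≈ 0.176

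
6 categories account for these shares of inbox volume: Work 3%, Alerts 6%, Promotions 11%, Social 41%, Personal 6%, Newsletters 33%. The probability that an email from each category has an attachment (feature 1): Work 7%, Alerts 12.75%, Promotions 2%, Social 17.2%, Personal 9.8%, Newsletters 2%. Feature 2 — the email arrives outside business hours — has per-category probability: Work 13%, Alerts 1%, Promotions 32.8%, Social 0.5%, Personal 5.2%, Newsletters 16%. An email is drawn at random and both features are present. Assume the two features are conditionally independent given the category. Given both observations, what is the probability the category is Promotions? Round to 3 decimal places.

0.259

Prior × likelihood for each hypothesis:
  Work: 0.03 × 0.07 × 0.13 = 0.000273
  Alerts: 0.06 × 0.1275 × 0.01 = 0.0000765
  Promotions: 0.11 × 0.02 × 0.328 = 0.0007216
  Social: 0.41 × 0.172 × 0.005 = 0.0003526
  Personal: 0.06 × 0.098 × 0.052 = 0.00030576
  Newsletters: 0.33 × 0.02 × 0.16 = 0.001056
Total = 0.00278546.
P(Promotions | evidence) = 0.0007216 / 0.00278546 ≈ 0.259.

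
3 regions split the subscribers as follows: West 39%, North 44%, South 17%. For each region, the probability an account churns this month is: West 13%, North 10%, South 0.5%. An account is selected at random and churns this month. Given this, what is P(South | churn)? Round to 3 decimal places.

Prior × likelihood for each hypothesis:
  West: 0.39 × 0.13 = 0.0507
  North: 0.44 × 0.1 = 0.044
  South: 0.17 × 0.005 = 0.00085
Normalizing constant = 0.09555.
P(South | evidence) = 0.00085 / 0.09555 ≈ 0.009.

0.009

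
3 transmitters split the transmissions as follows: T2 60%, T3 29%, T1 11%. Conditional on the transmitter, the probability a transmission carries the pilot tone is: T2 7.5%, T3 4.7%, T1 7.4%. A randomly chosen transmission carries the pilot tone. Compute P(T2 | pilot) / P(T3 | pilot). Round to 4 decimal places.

3.3015

Compute prior × likelihood for every hypothesis:
  T2: 0.6 × 0.075 = 0.045
  T3: 0.29 × 0.047 = 0.01363
  T1: 0.11 × 0.074 = 0.00814
Total = 0.06677.
The ratio is 0.045 / 0.01363 (the normalizer cancels) = 3.3015.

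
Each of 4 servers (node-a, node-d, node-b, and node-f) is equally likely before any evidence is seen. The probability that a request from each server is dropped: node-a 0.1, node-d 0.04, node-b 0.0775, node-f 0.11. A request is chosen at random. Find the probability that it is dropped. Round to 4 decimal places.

Since the prior is uniform, the posterior is proportional to the likelihood:
  node-a: 0.1
  node-d: 0.04
  node-b: 0.0775
  node-f: 0.11
P(dropped) = (1/4) × (0.1 + 0.04 + 0.0775 + 0.11) = 0.3275/4 ≈ 0.0819.

0.0819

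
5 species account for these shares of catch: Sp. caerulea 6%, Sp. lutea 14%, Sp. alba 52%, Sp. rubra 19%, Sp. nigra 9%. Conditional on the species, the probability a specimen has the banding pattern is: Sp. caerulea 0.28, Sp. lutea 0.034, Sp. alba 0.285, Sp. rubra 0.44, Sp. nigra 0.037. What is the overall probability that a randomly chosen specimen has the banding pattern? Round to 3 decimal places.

0.257

By Bayes' rule, posterior ∝ prior × likelihood:
  Sp. caerulea: 0.06 × 0.28 = 0.0168
  Sp. lutea: 0.14 × 0.034 = 0.00476
  Sp. alba: 0.52 × 0.285 = 0.1482
  Sp. rubra: 0.19 × 0.44 = 0.0836
  Sp. nigra: 0.09 × 0.037 = 0.00333
P(banded) = 0.0168 + 0.00476 + 0.1482 + 0.0836 + 0.00333 = 0.25669 → 0.257.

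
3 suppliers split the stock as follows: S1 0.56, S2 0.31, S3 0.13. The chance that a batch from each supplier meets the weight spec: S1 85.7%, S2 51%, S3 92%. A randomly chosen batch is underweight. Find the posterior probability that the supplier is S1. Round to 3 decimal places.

Taking complements, P(underweight | each) = S1 0.143, S2 0.49, S3 0.08.
Compute prior × likelihood for every hypothesis:
  S1: 0.56 × 0.143 = 0.08008
  S2: 0.31 × 0.49 = 0.1519
  S3: 0.13 × 0.08 = 0.0104
Sum = 0.24238.
P(S1 | evidence) = 0.08008 / 0.24238 ≈ 0.330.

0.330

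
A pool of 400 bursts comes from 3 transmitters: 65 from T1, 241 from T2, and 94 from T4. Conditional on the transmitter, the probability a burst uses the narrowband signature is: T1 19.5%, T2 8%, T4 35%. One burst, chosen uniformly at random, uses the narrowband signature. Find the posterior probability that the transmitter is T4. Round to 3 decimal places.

Compute prior × likelihood for every hypothesis:
  T1: 0.1625 × 0.195 = 0.0316875
  T2: 0.6025 × 0.08 = 0.0482
  T4: 0.235 × 0.35 = 0.08225
Total = 0.1621375.
P(T4 | evidence) = 0.08225 / 0.1621375 ≈ 0.507.

0.507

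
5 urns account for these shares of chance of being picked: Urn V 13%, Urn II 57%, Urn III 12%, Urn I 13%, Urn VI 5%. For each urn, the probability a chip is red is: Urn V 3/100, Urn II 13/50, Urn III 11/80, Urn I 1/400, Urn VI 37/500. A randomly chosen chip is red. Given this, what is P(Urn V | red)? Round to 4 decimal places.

Prior × likelihood for each hypothesis:
  Urn V: 0.13 × 0.03 = 0.0039
  Urn II: 0.57 × 0.26 = 0.1482
  Urn III: 0.12 × 0.1375 = 0.0165
  Urn I: 0.13 × 0.0025 = 0.000325
  Urn VI: 0.05 × 0.074 = 0.0037
Sum = 0.172625.
P(Urn V | evidence) = 0.0039 / 0.172625 ≈ 0.0226.

0.0226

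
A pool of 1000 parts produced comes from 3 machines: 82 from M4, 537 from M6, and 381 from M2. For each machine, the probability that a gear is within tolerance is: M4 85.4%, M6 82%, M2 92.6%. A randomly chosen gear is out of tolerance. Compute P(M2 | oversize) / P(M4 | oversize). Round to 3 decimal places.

2.355

Taking complements, P(oversize | each) = M4 0.146, M6 0.18, M2 0.074.
Prior × likelihood for each hypothesis:
  M4: 0.082 × 0.146 = 0.011972
  M6: 0.537 × 0.18 = 0.09666
  M2: 0.381 × 0.074 = 0.028194
Sum = 0.136826.
The ratio is 0.028194 / 0.011972 (the normalizer cancels) = 2.355.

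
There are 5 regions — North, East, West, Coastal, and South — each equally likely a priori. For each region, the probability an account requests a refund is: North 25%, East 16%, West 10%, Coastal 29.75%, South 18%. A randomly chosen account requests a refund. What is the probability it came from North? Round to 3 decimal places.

Since the prior is uniform, the posterior is proportional to the likelihood:
  North: 0.25
  East: 0.16
  West: 0.1
  Coastal: 0.2975
  South: 0.18
Normalizing constant = 0.9875.
P(North | evidence) = 0.25 / 0.9875 ≈ 0.253.

0.253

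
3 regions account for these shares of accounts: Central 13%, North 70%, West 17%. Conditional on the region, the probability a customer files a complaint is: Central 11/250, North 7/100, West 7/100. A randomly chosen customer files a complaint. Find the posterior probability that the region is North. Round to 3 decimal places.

0.736

Unnormalized posteriors (prior × likelihood):
  Central: 0.13 × 0.044 = 0.00572
  North: 0.7 × 0.07 = 0.049
  West: 0.17 × 0.07 = 0.0119
Sum = 0.06662.
P(North | evidence) = 0.049 / 0.06662 ≈ 0.736.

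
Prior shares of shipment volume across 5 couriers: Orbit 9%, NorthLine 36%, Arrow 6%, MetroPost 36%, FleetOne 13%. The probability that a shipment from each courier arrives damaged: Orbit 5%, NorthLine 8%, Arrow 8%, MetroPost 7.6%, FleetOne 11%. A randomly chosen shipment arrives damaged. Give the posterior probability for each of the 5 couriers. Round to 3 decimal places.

Compute prior × likelihood for every hypothesis:
  Orbit: 0.09 × 0.05 = 0.0045
  NorthLine: 0.36 × 0.08 = 0.0288
  Arrow: 0.06 × 0.08 = 0.0048
  MetroPost: 0.36 × 0.076 = 0.02736
  FleetOne: 0.13 × 0.11 = 0.0143
Total = 0.07976.
P(Orbit | damaged) = 0.0045/0.07976 ≈ 0.056
P(NorthLine | damaged) = 0.0288/0.07976 ≈ 0.361
P(Arrow | damaged) = 0.0048/0.07976 ≈ 0.060
P(MetroPost | damaged) = 0.02736/0.07976 ≈ 0.343
P(FleetOne | damaged) = 0.0143/0.07976 ≈ 0.179

Orbit 0.056, NorthLine 0.361, Arrow 0.060, MetroPost 0.343, FleetOne 0.179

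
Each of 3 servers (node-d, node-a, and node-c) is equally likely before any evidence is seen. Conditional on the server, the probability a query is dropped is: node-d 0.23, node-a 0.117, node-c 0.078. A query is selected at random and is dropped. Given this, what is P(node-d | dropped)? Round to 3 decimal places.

0.541

Since the prior is uniform, the posterior is proportional to the likelihood:
  node-d: 0.23
  node-a: 0.117
  node-c: 0.078
Sum = 0.425.
P(node-d | evidence) = 0.23 / 0.425 ≈ 0.541.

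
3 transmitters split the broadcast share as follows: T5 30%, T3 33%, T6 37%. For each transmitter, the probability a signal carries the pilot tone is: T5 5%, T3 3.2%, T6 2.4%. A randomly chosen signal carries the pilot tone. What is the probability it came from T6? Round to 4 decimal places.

0.2578

Unnormalized posteriors (prior × likelihood):
  T5: 0.3 × 0.05 = 0.015
  T3: 0.33 × 0.032 = 0.01056
  T6: 0.37 × 0.024 = 0.00888
Sum = 0.03444.
P(T6 | evidence) = 0.00888 / 0.03444 ≈ 0.2578.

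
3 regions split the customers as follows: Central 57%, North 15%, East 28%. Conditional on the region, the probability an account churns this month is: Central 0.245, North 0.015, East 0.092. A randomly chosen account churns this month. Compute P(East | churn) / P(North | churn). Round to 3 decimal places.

Unnormalized posteriors (prior × likelihood):
  Central: 0.57 × 0.245 = 0.13965
  North: 0.15 × 0.015 = 0.00225
  East: 0.28 × 0.092 = 0.02576
Total = 0.16766.
The ratio is 0.02576 / 0.00225 (the normalizer cancels) = 11.449.

11.449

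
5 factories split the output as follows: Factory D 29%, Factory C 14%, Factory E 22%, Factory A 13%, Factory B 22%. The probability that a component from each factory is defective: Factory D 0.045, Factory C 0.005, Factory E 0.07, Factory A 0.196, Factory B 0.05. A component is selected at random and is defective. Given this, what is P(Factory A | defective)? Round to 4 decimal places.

Compute prior × likelihood for every hypothesis:
  Factory D: 0.29 × 0.045 = 0.01305
  Factory C: 0.14 × 0.005 = 0.0007
  Factory E: 0.22 × 0.07 = 0.0154
  Factory A: 0.13 × 0.196 = 0.02548
  Factory B: 0.22 × 0.05 = 0.011
Total = 0.06563.
P(Factory A | evidence) = 0.02548 / 0.06563 ≈ 0.3882.

0.3882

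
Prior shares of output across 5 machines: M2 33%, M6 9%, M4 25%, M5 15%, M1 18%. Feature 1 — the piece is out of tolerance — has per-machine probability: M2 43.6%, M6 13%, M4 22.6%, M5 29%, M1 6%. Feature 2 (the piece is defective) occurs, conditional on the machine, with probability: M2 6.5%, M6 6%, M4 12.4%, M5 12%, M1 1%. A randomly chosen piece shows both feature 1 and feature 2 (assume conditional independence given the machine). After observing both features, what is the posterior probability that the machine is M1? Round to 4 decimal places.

0.0048

Prior × likelihood for each hypothesis:
  M2: 0.33 × 0.436 × 0.065 = 0.0093522
  M6: 0.09 × 0.13 × 0.06 = 0.000702
  M4: 0.25 × 0.226 × 0.124 = 0.007006
  M5: 0.15 × 0.29 × 0.12 = 0.00522
  M1: 0.18 × 0.06 × 0.01 = 0.000108
Normalizing constant = 0.0223882.
P(M1 | evidence) = 0.000108 / 0.0223882 ≈ 0.0048.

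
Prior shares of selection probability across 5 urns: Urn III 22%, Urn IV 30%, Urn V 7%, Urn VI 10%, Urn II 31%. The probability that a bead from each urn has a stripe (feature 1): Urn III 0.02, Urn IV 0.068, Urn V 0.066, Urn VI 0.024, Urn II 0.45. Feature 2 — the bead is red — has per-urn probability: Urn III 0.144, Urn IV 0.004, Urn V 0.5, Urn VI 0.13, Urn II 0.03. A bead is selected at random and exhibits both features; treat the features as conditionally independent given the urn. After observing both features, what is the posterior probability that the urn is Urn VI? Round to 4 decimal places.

By Bayes' rule, posterior ∝ prior × likelihood:
  Urn III: 0.22 × 0.02 × 0.144 = 0.0006336
  Urn IV: 0.3 × 0.068 × 0.004 = 0.0000816
  Urn V: 0.07 × 0.066 × 0.5 = 0.00231
  Urn VI: 0.1 × 0.024 × 0.13 = 0.000312
  Urn II: 0.31 × 0.45 × 0.03 = 0.004185
Total = 0.0075222.
P(Urn VI | evidence) = 0.000312 / 0.0075222 ≈ 0.0415.

0.0415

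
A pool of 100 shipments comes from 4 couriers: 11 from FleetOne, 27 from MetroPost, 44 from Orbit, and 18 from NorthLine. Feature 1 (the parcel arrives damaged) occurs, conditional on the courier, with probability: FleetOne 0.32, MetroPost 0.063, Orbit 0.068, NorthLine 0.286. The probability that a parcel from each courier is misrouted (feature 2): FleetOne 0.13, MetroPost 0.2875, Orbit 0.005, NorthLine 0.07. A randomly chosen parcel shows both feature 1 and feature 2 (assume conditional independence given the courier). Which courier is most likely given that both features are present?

MetroPost

By Bayes' rule, posterior ∝ prior × likelihood:
  FleetOne: 0.11 × 0.32 × 0.13 = 0.004576
  MetroPost: 0.27 × 0.063 × 0.2875 = 0.004890375
  Orbit: 0.44 × 0.068 × 0.005 = 0.0001496
  NorthLine: 0.18 × 0.286 × 0.07 = 0.0036036
Sum = 0.013219575.
Largest term belongs to MetroPost, so MetroPost is most probable.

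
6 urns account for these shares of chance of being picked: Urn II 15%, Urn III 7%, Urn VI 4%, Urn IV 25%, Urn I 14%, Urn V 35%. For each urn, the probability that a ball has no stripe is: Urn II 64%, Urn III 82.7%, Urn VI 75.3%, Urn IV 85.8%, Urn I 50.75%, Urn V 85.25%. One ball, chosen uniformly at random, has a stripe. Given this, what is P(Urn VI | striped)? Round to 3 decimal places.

Taking complements, P(striped | each) = Urn II 0.36, Urn III 0.173, Urn VI 0.247, Urn IV 0.142, Urn I 0.4925, Urn V 0.1475.
By Bayes' rule, posterior ∝ prior × likelihood:
  Urn II: 0.15 × 0.36 = 0.054
  Urn III: 0.07 × 0.173 = 0.01211
  Urn VI: 0.04 × 0.247 = 0.00988
  Urn IV: 0.25 × 0.142 = 0.0355
  Urn I: 0.14 × 0.4925 = 0.06895
  Urn V: 0.35 × 0.1475 = 0.051625
Total = 0.232065.
P(Urn VI | evidence) = 0.00988 / 0.232065 ≈ 0.043.

0.043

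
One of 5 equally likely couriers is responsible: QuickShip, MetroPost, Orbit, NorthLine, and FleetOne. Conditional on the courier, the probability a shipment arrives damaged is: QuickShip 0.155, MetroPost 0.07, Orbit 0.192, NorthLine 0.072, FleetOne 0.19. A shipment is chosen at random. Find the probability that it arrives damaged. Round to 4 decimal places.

Since the prior is uniform, the posterior is proportional to the likelihood:
  QuickShip: 0.155
  MetroPost: 0.07
  Orbit: 0.192
  NorthLine: 0.072
  FleetOne: 0.19
P(damaged) = (1/5) × (0.155 + 0.07 + 0.192 + 0.072 + 0.19) = 0.679/5 ≈ 0.1358.

0.1358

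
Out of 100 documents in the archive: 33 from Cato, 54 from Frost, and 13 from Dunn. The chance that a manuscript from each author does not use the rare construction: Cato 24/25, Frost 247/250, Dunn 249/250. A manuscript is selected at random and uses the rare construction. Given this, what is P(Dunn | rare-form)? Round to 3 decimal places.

0.026

Taking complements, P(rare-form | each) = Cato 0.04, Frost 0.012, Dunn 0.004.
Compute prior × likelihood for every hypothesis:
  Cato: 0.33 × 0.04 = 0.0132
  Frost: 0.54 × 0.012 = 0.00648
  Dunn: 0.13 × 0.004 = 0.00052
Normalizing constant = 0.0202.
P(Dunn | evidence) = 0.00052 / 0.0202 ≈ 0.026.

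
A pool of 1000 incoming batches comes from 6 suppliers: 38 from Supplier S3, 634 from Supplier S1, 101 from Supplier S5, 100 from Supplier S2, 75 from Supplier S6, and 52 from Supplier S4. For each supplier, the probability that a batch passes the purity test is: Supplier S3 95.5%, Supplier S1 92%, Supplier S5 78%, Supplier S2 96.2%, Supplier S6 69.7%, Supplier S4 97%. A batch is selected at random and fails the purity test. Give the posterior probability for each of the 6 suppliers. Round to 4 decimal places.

Supplier S3 0.0166, Supplier S1 0.4937, Supplier S5 0.2163, Supplier S2 0.0370, Supplier S6 0.2212, Supplier S4 0.0152

Taking complements, P(off-spec | each) = Supplier S3 0.045, Supplier S1 0.08, Supplier S5 0.22, Supplier S2 0.038, Supplier S6 0.303, Supplier S4 0.03.
Prior × likelihood for each hypothesis:
  Supplier S3: 0.038 × 0.045 = 0.00171
  Supplier S1: 0.634 × 0.08 = 0.05072
  Supplier S5: 0.101 × 0.22 = 0.02222
  Supplier S2: 0.1 × 0.038 = 0.0038
  Supplier S6: 0.075 × 0.303 = 0.022725
  Supplier S4: 0.052 × 0.03 = 0.00156
Sum = 0.102735.
P(Supplier S3 | off-spec) = 0.00171/0.102735 ≈ 0.0166
P(Supplier S1 | off-spec) = 0.05072/0.102735 ≈ 0.4937
P(Supplier S5 | off-spec) = 0.02222/0.102735 ≈ 0.2163
P(Supplier S2 | off-spec) = 0.0038/0.102735 ≈ 0.0370
P(Supplier S6 | off-spec) = 0.022725/0.102735 ≈ 0.2212
P(Supplier S4 | off-spec) = 0.00156/0.102735 ≈ 0.0152
(Check: 0.0166+0.4937+0.2163+0.0370+0.2212+0.0152 = 1.0000.)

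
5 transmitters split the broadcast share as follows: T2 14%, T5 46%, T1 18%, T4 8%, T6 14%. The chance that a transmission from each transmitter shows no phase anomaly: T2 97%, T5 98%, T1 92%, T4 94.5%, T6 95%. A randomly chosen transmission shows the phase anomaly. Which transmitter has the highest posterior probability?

T1

Taking complements, P(anomaly | each) = T2 0.03, T5 0.02, T1 0.08, T4 0.055, T6 0.05.
Unnormalized posteriors (prior × likelihood):
  T2: 0.14 × 0.03 = 0.0042
  T5: 0.46 × 0.02 = 0.0092
  T1: 0.18 × 0.08 = 0.0144
  T4: 0.08 × 0.055 = 0.0044
  T6: 0.14 × 0.05 = 0.007
Sum = 0.0392.
Largest term belongs to T1, so T1 is most probable.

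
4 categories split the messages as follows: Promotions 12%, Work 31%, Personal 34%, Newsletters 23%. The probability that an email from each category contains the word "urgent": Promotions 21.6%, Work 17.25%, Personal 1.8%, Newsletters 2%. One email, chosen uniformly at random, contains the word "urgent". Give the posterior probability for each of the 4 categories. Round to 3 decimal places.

Promotions 0.288, Work 0.593, Personal 0.068, Newsletters 0.051

Compute prior × likelihood for every hypothesis:
  Promotions: 0.12 × 0.216 = 0.02592
  Work: 0.31 × 0.1725 = 0.053475
  Personal: 0.34 × 0.018 = 0.00612
  Newsletters: 0.23 × 0.02 = 0.0046
Normalizing constant = 0.090115.
P(Promotions | urgent-flag) = 0.02592/0.090115 ≈ 0.288
P(Work | urgent-flag) = 0.053475/0.090115 ≈ 0.593
P(Personal | urgent-flag) = 0.00612/0.090115 ≈ 0.068
P(Newsletters | urgent-flag) = 0.0046/0.090115 ≈ 0.051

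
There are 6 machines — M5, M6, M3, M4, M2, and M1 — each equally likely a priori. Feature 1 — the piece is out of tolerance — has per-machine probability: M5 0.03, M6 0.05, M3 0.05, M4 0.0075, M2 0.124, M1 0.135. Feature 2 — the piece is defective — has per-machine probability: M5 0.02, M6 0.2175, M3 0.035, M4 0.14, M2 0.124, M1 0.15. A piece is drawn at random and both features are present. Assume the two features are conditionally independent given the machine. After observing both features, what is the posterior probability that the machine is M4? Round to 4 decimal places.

Since the prior is uniform, the posterior is proportional to the likelihood:
  M5: 0.03 × 0.02 = 0.0006
  M6: 0.05 × 0.2175 = 0.010875
  M3: 0.05 × 0.035 = 0.00175
  M4: 0.0075 × 0.14 = 0.00105
  M2: 0.124 × 0.124 = 0.015376
  M1: 0.135 × 0.15 = 0.02025
Total = 0.049901.
P(M4 | evidence) = 0.00105 / 0.049901 ≈ 0.0210.

0.0210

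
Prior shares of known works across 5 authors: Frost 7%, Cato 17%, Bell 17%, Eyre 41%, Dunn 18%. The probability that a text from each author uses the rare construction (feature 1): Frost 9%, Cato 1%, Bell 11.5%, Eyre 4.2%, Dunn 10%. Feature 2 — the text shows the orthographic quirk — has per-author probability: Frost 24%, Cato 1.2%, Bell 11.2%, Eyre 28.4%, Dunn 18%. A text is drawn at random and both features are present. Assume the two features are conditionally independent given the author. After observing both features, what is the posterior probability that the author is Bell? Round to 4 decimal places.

By Bayes' rule, posterior ∝ prior × likelihood:
  Frost: 0.07 × 0.09 × 0.24 = 0.001512
  Cato: 0.17 × 0.01 × 0.012 = 0.0000204
  Bell: 0.17 × 0.115 × 0.112 = 0.0021896
  Eyre: 0.41 × 0.042 × 0.284 = 0.00489048
  Dunn: 0.18 × 0.1 × 0.18 = 0.00324
Normalizing constant = 0.01185248.
P(Bell | evidence) = 0.0021896 / 0.01185248 ≈ 0.1847.

0.1847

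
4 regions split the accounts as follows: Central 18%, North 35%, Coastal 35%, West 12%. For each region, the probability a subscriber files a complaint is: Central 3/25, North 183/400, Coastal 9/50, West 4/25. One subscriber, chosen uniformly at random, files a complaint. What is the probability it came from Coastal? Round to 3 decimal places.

0.239

By Bayes' rule, posterior ∝ prior × likelihood:
  Central: 0.18 × 0.12 = 0.0216
  North: 0.35 × 0.4575 = 0.160125
  Coastal: 0.35 × 0.18 = 0.063
  West: 0.12 × 0.16 = 0.0192
Normalizing constant = 0.263925.
P(Coastal | evidence) = 0.063 / 0.263925 ≈ 0.239.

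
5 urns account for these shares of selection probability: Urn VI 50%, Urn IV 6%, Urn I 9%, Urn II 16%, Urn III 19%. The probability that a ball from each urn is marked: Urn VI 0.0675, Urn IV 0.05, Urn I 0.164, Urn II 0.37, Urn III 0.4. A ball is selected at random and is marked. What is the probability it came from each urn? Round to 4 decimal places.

Prior × likelihood for each hypothesis:
  Urn VI: 0.5 × 0.0675 = 0.03375
  Urn IV: 0.06 × 0.05 = 0.003
  Urn I: 0.09 × 0.164 = 0.01476
  Urn II: 0.16 × 0.37 = 0.0592
  Urn III: 0.19 × 0.4 = 0.076
Sum = 0.18671.
P(Urn VI | marked) = 0.03375/0.18671 ≈ 0.1808
P(Urn IV | marked) = 0.003/0.18671 ≈ 0.0161
P(Urn I | marked) = 0.01476/0.18671 ≈ 0.0791
P(Urn II | marked) = 0.0592/0.18671 ≈ 0.3171
P(Urn III | marked) = 0.076/0.18671 ≈ 0.4070

Urn VI 0.1808, Urn IV 0.0161, Urn I 0.0791, Urn II 0.3171, Urn III 0.4070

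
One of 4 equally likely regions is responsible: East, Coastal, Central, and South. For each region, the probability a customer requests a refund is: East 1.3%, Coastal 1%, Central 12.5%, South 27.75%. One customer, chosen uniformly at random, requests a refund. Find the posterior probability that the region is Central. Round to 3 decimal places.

With a uniform prior (1/4 each), posterior ∝ likelihood:
  East: 0.013
  Coastal: 0.01
  Central: 0.125
  South: 0.2775
Sum = 0.4255.
P(Central | evidence) = 0.125 / 0.4255 ≈ 0.294.

0.294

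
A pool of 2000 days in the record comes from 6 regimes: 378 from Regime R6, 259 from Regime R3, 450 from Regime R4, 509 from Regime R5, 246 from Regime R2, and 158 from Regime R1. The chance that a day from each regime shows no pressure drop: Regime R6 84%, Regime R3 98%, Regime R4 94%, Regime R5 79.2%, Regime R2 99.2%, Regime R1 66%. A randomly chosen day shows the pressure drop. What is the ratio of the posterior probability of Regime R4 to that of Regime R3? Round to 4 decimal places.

5.2124

Taking complements, P(drop | each) = Regime R6 0.16, Regime R3 0.02, Regime R4 0.06, Regime R5 0.208, Regime R2 0.008, Regime R1 0.34.
By Bayes' rule, posterior ∝ prior × likelihood:
  Regime R6: 0.189 × 0.16 = 0.03024
  Regime R3: 0.1295 × 0.02 = 0.00259
  Regime R4: 0.225 × 0.06 = 0.0135
  Regime R5: 0.2545 × 0.208 = 0.052936
  Regime R2: 0.123 × 0.008 = 0.000984
  Regime R1: 0.079 × 0.34 = 0.02686
Total = 0.12711.
The ratio is 0.0135 / 0.00259 (the normalizer cancels) = 5.2124.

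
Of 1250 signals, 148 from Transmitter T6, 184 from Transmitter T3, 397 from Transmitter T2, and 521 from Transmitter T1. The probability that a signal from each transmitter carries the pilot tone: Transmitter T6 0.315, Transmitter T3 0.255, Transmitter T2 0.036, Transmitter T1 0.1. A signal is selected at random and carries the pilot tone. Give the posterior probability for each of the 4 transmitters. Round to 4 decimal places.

Transmitter T6 0.2915, Transmitter T3 0.2934, Transmitter T2 0.0894, Transmitter T1 0.3258

Compute prior × likelihood for every hypothesis:
  Transmitter T6: 0.1184 × 0.315 = 0.037296
  Transmitter T3: 0.1472 × 0.255 = 0.037536
  Transmitter T2: 0.3176 × 0.036 = 0.0114336
  Transmitter T1: 0.4168 × 0.1 = 0.04168
Normalizing constant = 0.1279456.
P(Transmitter T6 | pilot) = 0.037296/0.1279456 ≈ 0.2915
P(Transmitter T3 | pilot) = 0.037536/0.1279456 ≈ 0.2934
P(Transmitter T2 | pilot) = 0.0114336/0.1279456 ≈ 0.0894
P(Transmitter T1 | pilot) = 0.04168/0.1279456 ≈ 0.3258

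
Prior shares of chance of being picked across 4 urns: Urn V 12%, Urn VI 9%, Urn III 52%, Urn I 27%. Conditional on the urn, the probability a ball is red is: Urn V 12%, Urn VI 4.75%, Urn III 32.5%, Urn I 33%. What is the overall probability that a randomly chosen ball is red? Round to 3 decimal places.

0.277

Prior × likelihood for each hypothesis:
  Urn V: 0.12 × 0.12 = 0.0144
  Urn VI: 0.09 × 0.0475 = 0.004275
  Urn III: 0.52 × 0.325 = 0.169
  Urn I: 0.27 × 0.33 = 0.0891
P(red) = 0.0144 + 0.004275 + 0.169 + 0.0891 = 0.276775 → 0.277.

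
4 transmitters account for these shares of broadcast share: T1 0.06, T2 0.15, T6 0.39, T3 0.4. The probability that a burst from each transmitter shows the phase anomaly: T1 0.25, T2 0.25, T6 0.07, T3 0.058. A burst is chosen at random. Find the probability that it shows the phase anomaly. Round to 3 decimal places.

Unnormalized posteriors (prior × likelihood):
  T1: 0.06 × 0.25 = 0.015
  T2: 0.15 × 0.25 = 0.0375
  T6: 0.39 × 0.07 = 0.0273
  T3: 0.4 × 0.058 = 0.0232
P(anomaly) = 0.015 + 0.0375 + 0.0273 + 0.0232 = 0.103 → 0.103.

0.103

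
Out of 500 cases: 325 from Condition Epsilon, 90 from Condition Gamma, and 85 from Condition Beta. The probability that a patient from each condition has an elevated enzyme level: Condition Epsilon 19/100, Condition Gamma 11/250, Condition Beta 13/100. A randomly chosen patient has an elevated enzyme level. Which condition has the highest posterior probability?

Unnormalized posteriors (prior × likelihood):
  Condition Epsilon: 0.65 × 0.19 = 0.1235
  Condition Gamma: 0.18 × 0.044 = 0.00792
  Condition Beta: 0.17 × 0.13 = 0.0221
Total = 0.15352.
Largest term belongs to Condition Epsilon, so Condition Epsilon is most probable.

Condition Epsilon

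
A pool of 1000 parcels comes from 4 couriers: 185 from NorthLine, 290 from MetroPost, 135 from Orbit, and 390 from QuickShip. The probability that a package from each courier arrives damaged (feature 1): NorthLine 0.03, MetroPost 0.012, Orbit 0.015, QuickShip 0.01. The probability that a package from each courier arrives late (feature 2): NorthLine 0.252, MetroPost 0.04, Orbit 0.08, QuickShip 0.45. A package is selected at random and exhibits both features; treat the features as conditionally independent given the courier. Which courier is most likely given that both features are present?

QuickShip

Compute prior × likelihood for every hypothesis:
  NorthLine: 0.185 × 0.03 × 0.252 = 0.0013986
  MetroPost: 0.29 × 0.012 × 0.04 = 0.0001392
  Orbit: 0.135 × 0.015 × 0.08 = 0.000162
  QuickShip: 0.39 × 0.01 × 0.45 = 0.001755
Normalizing constant = 0.0034548.
Largest term belongs to QuickShip, so QuickShip is most probable.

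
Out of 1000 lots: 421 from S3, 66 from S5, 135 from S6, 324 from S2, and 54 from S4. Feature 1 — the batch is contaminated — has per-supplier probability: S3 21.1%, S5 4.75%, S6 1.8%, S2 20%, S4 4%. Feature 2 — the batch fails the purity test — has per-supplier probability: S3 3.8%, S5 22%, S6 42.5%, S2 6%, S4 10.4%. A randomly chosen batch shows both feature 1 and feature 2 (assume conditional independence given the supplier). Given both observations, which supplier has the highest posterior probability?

S2

Unnormalized posteriors (prior × likelihood):
  S3: 0.421 × 0.211 × 0.038 = 0.003375578
  S5: 0.066 × 0.0475 × 0.22 = 0.0006897
  S6: 0.135 × 0.018 × 0.425 = 0.00103275
  S2: 0.324 × 0.2 × 0.06 = 0.003888
  S4: 0.054 × 0.04 × 0.104 = 0.00022464
Sum = 0.009210668.
Largest term belongs to S2, so S2 is most probable.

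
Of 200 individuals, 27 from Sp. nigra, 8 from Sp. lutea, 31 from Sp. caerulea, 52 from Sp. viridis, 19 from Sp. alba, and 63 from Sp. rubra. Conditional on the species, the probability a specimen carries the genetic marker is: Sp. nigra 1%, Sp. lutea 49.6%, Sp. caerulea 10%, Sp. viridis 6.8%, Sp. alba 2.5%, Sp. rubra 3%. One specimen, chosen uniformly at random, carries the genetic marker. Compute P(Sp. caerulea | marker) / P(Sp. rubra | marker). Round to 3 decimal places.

1.640

Unnormalized posteriors (prior × likelihood):
  Sp. nigra: 0.135 × 0.01 = 0.00135
  Sp. lutea: 0.04 × 0.496 = 0.01984
  Sp. caerulea: 0.155 × 0.1 = 0.0155
  Sp. viridis: 0.26 × 0.068 = 0.01768
  Sp. alba: 0.095 × 0.025 = 0.002375
  Sp. rubra: 0.315 × 0.03 = 0.00945
Normalizing constant = 0.066195.
The ratio is 0.0155 / 0.00945 (the normalizer cancels) = 1.640.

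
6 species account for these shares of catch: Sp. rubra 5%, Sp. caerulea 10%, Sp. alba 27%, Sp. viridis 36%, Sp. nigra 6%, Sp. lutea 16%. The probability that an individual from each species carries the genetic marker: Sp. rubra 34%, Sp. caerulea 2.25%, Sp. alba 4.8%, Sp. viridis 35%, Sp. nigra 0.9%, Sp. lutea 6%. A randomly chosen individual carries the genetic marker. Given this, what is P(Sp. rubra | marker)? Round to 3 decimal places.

0.101

By Bayes' rule, posterior ∝ prior × likelihood:
  Sp. rubra: 0.05 × 0.34 = 0.017
  Sp. caerulea: 0.1 × 0.0225 = 0.00225
  Sp. alba: 0.27 × 0.048 = 0.01296
  Sp. viridis: 0.36 × 0.35 = 0.126
  Sp. nigra: 0.06 × 0.009 = 0.00054
  Sp. lutea: 0.16 × 0.06 = 0.0096
Sum = 0.16835.
P(Sp. rubra | evidence) = 0.017 / 0.16835 ≈ 0.101.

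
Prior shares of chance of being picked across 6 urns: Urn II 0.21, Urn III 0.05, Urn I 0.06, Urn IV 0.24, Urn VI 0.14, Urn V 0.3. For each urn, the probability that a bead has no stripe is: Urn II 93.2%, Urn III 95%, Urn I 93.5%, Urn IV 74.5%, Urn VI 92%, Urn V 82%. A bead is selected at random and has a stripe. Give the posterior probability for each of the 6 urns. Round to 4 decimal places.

Taking complements, P(striped | each) = Urn II 0.068, Urn III 0.05, Urn I 0.065, Urn IV 0.255, Urn VI 0.08, Urn V 0.18.
Prior × likelihood for each hypothesis:
  Urn II: 0.21 × 0.068 = 0.01428
  Urn III: 0.05 × 0.05 = 0.0025
  Urn I: 0.06 × 0.065 = 0.0039
  Urn IV: 0.24 × 0.255 = 0.0612
  Urn VI: 0.14 × 0.08 = 0.0112
  Urn V: 0.3 × 0.18 = 0.054
Total = 0.14708.
P(Urn II | striped) = 0.01428/0.14708 ≈ 0.0971
P(Urn III | striped) = 0.0025/0.14708 ≈ 0.0170
P(Urn I | striped) = 0.0039/0.14708 ≈ 0.0265
P(Urn IV | striped) = 0.0612/0.14708 ≈ 0.4161
P(Urn VI | striped) = 0.0112/0.14708 ≈ 0.0761
P(Urn V | striped) = 0.054/0.14708 ≈ 0.3671
(Check: 0.0971+0.0170+0.0265+0.4161+0.0761+0.3671 = 0.9999.)

Urn II 0.0971, Urn III 0.0170, Urn I 0.0265, Urn IV 0.4161, Urn VI 0.0761, Urn V 0.3671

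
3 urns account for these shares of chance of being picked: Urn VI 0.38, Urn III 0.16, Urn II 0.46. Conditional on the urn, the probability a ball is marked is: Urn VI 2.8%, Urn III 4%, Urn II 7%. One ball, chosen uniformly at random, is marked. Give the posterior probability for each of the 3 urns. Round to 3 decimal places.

Compute prior × likelihood for every hypothesis:
  Urn VI: 0.38 × 0.028 = 0.01064
  Urn III: 0.16 × 0.04 = 0.0064
  Urn II: 0.46 × 0.07 = 0.0322
Total = 0.04924.
P(Urn VI | marked) = 0.01064/0.04924 ≈ 0.216
P(Urn III | marked) = 0.0064/0.04924 ≈ 0.130
P(Urn II | marked) = 0.0322/0.04924 ≈ 0.654

Urn VI 0.216, Urn III 0.130, Urn II 0.654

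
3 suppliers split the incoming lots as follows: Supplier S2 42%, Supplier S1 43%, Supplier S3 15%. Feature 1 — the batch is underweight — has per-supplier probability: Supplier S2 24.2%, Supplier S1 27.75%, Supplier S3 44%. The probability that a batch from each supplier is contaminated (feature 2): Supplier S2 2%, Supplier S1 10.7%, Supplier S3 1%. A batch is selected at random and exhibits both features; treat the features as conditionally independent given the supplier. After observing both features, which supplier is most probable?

By Bayes' rule, posterior ∝ prior × likelihood:
  Supplier S2: 0.42 × 0.242 × 0.02 = 0.0020328
  Supplier S1: 0.43 × 0.2775 × 0.107 = 0.012767775
  Supplier S3: 0.15 × 0.44 × 0.01 = 0.00066
Total = 0.015460575.
Largest term belongs to Supplier S1, so Supplier S1 is most probable.

Supplier S1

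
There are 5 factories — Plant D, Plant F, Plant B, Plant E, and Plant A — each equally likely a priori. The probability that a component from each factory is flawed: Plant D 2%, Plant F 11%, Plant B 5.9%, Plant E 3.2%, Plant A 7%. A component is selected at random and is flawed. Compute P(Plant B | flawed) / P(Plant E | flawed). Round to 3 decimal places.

1.844

Since the prior is uniform, the posterior is proportional to the likelihood:
  Plant D: 0.02
  Plant F: 0.11
  Plant B: 0.059
  Plant E: 0.032
  Plant A: 0.07
Sum = 0.291.
The ratio is 0.059 / 0.032 (the normalizer cancels) = 1.844.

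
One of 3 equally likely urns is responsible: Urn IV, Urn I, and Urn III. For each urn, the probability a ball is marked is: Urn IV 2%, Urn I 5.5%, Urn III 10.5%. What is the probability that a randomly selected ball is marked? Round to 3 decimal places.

0.060

With a uniform prior (1/3 each), posterior ∝ likelihood:
  Urn IV: 0.02
  Urn I: 0.055
  Urn III: 0.105
P(marked) = (1/3) × (0.02 + 0.055 + 0.105) = 0.18/3 ≈ 0.060.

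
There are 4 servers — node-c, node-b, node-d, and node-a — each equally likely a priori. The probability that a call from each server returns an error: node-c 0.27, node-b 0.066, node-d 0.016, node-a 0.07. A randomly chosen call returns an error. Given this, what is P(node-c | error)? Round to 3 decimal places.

0.640

Since the prior is uniform, the posterior is proportional to the likelihood:
  node-c: 0.27
  node-b: 0.066
  node-d: 0.016
  node-a: 0.07
Normalizing constant = 0.422.
P(node-c | evidence) = 0.27 / 0.422 ≈ 0.640.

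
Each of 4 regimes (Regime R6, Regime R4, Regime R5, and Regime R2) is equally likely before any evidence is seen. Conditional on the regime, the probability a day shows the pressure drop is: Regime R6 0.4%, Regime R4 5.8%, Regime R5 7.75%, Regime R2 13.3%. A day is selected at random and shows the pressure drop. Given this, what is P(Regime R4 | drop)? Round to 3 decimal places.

0.213

With a uniform prior (1/4 each), posterior ∝ likelihood:
  Regime R6: 0.004
  Regime R4: 0.058
  Regime R5: 0.0775
  Regime R2: 0.133
Total = 0.2725.
P(Regime R4 | evidence) = 0.058 / 0.2725 ≈ 0.213.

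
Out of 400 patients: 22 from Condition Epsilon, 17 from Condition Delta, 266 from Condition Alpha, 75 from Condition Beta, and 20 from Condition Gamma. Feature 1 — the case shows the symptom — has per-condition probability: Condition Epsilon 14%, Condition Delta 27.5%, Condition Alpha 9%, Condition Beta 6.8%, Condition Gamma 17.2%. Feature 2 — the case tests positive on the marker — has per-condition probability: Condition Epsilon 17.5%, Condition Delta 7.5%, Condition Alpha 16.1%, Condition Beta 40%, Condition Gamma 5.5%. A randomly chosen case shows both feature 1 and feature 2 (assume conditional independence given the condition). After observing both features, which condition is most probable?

Condition Alpha

By Bayes' rule, posterior ∝ prior × likelihood:
  Condition Epsilon: 0.055 × 0.14 × 0.175 = 0.0013475
  Condition Delta: 0.0425 × 0.275 × 0.075 = 0.0008765625
  Condition Alpha: 0.665 × 0.09 × 0.161 = 0.00963585
  Condition Beta: 0.1875 × 0.068 × 0.4 = 0.0051
  Condition Gamma: 0.05 × 0.172 × 0.055 = 0.000473
Sum = 0.0174329125.
Largest term belongs to Condition Alpha, so Condition Alpha is most probable.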